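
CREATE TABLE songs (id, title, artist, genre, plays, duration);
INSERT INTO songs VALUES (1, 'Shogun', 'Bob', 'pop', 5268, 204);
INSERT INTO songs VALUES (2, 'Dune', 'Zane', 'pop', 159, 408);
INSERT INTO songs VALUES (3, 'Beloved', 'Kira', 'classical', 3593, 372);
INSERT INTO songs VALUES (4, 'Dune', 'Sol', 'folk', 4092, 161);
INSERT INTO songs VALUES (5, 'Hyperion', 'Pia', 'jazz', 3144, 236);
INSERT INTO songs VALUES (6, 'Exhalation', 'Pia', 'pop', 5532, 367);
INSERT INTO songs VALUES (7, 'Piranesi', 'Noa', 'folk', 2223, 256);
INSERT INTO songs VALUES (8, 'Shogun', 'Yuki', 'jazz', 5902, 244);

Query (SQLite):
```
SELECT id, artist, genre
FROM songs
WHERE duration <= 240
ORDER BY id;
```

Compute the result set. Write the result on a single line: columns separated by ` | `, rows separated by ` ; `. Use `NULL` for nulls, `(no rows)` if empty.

duration <= 240: ids {1, 4, 5}

1 | Bob | pop ; 4 | Sol | folk ; 5 | Pia | jazz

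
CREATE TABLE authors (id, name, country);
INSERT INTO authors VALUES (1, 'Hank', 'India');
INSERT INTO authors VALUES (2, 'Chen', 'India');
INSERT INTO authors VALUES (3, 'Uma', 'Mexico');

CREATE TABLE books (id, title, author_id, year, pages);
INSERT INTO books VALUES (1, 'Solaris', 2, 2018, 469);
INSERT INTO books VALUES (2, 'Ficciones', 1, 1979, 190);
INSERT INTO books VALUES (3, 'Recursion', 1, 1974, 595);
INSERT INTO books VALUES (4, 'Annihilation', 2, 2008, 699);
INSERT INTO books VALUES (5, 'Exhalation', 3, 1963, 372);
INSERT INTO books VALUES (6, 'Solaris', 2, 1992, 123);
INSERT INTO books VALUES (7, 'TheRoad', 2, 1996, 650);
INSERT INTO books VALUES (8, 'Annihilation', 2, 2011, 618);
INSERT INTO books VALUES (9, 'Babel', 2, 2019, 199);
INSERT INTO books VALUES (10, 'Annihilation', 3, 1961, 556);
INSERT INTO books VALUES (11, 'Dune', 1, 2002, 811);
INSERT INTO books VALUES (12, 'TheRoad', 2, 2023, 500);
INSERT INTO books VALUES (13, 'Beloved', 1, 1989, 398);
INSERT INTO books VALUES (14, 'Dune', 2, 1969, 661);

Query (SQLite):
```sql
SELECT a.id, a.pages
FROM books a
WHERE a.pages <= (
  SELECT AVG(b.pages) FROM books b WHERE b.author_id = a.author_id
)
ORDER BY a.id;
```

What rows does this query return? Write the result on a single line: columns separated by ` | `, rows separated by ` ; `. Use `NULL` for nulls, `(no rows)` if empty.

For each books row a, compute AVG(pages) over rows sharing a.author_id.
Keep row a if a.pages <= that per-group AVG.
  author_id=1: AVG(pages) = 498.5
  author_id=2: AVG(pages) = 489.875
  author_id=3: AVG(pages) = 464.0

1 | 469 ; 2 | 190 ; 5 | 372 ; 6 | 123 ; 9 | 199 ; 13 | 398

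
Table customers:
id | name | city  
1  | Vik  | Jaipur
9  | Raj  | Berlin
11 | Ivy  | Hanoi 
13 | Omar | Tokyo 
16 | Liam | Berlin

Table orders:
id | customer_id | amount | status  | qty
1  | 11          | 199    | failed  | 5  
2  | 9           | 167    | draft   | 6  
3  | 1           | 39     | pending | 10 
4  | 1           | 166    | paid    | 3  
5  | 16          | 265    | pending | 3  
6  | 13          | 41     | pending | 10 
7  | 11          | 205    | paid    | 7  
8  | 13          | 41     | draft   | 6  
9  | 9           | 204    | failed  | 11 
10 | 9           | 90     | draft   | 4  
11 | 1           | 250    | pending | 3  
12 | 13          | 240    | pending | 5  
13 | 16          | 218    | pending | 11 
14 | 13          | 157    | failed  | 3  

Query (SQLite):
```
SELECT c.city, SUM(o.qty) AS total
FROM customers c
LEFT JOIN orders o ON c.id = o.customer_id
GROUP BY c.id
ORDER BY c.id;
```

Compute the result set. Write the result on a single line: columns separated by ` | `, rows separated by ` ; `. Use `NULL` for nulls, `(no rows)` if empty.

LEFT JOIN keeps every customers row; unmatched ones get NULL for orders columns.
Group by customers.id and compute SUM(o.qty). SUM over an all-NULL group is NULL.
  1: ids {3, 4, 11} → SUM(o.qty)=16
  9: ids {2, 9, 10} → SUM(o.qty)=21
  11: ids {1, 7} → SUM(o.qty)=12
  13: ids {6, 8, 12, 14} → SUM(o.qty)=24
  16: ids {5, 13} → SUM(o.qty)=14

Jaipur | 16 ; Berlin | 21 ; Hanoi | 12 ; Tokyo | 24 ; Berlin | 14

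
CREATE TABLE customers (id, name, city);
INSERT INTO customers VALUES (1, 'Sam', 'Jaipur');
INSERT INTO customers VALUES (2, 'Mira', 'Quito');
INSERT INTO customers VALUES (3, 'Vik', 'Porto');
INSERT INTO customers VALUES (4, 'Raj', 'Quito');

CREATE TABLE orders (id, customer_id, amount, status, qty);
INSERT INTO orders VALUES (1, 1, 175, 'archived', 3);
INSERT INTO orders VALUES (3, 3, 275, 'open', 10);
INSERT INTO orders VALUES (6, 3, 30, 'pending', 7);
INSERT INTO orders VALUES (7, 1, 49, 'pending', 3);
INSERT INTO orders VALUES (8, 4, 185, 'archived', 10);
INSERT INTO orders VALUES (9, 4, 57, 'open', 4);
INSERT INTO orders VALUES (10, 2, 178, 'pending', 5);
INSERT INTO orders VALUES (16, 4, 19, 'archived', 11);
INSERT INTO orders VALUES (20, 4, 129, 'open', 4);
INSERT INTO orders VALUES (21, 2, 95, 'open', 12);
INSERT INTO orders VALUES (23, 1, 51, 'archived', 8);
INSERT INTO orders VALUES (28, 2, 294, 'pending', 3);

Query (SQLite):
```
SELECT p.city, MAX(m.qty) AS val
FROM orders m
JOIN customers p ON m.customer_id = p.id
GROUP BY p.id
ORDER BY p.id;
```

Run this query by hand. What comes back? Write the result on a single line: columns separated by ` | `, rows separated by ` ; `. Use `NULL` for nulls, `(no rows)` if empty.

Jaipur | 8 ; Quito | 12 ; Porto | 10 ; Quito | 11

Join each orders row to its customers via customer_id.
Group joined rows by customers.id; compute MAX(m.qty) per group.
  1: ids {1, 7, 23} → MAX(m.qty)=8
  2: ids {10, 21, 28} → MAX(m.qty)=12
  3: ids {3, 6} → MAX(m.qty)=10
  4: ids {8, 9, 16, 20} → MAX(m.qty)=11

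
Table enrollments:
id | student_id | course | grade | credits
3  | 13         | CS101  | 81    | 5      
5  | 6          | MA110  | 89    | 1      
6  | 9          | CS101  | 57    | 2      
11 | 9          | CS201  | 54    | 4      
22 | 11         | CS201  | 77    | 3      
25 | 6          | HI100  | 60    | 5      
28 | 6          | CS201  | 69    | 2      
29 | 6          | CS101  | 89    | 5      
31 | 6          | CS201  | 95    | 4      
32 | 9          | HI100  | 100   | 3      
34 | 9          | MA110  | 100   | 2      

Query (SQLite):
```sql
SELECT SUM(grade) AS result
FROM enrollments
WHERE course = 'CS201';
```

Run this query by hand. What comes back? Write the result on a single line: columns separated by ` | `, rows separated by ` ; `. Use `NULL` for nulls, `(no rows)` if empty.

295

Rows where course='CS201' → grade values: [54, 77, 69, 95].
SUM of non-NULL values = 295.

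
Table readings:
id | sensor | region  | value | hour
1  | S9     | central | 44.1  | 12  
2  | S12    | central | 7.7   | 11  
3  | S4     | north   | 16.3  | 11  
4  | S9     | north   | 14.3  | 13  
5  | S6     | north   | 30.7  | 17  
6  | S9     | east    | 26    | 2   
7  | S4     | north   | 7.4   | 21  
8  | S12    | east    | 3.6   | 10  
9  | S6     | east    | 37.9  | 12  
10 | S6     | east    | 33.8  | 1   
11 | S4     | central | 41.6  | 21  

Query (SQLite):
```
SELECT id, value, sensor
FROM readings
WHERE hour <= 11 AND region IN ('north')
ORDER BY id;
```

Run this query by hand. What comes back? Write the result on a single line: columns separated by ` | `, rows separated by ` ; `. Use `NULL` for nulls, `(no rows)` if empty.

3 | 16.3 | S4

hour <= 11: ids {2, 3, 6, 8, 10}
region IN ('north'): ids {3, 4, 5, 7}
Combine with AND.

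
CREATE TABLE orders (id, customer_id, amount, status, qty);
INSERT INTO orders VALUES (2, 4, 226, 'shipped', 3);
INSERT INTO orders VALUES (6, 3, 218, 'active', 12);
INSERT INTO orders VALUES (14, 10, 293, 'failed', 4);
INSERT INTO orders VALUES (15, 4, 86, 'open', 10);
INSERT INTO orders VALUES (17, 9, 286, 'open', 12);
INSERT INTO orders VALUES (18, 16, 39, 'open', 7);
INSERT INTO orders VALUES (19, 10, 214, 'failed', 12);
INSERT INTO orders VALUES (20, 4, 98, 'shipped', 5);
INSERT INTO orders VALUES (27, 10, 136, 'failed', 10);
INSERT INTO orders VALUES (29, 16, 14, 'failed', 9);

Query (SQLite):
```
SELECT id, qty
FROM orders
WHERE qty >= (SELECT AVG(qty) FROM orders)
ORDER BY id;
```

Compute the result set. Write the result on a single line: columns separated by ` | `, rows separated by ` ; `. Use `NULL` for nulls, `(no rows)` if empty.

6 | 12 ; 15 | 10 ; 17 | 12 ; 19 | 12 ; 27 | 10 ; 29 | 9

Scalar subquery: AVG(qty) over all orders rows = 8.4.
Keep rows where qty >= that value.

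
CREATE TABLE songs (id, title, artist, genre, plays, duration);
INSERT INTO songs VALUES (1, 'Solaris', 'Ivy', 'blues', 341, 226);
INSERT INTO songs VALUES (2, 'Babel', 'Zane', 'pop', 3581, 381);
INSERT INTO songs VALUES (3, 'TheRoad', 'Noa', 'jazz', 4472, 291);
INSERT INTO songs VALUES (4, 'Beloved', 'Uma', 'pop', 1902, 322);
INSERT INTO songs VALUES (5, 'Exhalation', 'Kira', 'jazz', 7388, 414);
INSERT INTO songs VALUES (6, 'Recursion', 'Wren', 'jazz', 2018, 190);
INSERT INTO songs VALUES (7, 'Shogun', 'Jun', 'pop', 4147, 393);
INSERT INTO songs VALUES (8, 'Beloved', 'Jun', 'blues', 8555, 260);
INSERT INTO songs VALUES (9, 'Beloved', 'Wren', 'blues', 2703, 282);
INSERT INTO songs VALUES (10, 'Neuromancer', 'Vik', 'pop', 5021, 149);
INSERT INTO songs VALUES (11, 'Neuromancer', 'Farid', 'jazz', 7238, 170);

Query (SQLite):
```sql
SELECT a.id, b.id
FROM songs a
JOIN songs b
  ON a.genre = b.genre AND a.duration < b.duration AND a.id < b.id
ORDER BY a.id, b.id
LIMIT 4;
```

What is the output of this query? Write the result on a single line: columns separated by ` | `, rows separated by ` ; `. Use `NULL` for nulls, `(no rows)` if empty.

Pairs (a,b) with same genre, a.duration < b.duration, a.id < b.id.
genre groups: blues:{1,8,9} jazz:{3,5,6,11} pop:{2,4,7,10}
Ordered by (a.id, b.id); first 4.

1 | 8 ; 1 | 9 ; 2 | 7 ; 3 | 5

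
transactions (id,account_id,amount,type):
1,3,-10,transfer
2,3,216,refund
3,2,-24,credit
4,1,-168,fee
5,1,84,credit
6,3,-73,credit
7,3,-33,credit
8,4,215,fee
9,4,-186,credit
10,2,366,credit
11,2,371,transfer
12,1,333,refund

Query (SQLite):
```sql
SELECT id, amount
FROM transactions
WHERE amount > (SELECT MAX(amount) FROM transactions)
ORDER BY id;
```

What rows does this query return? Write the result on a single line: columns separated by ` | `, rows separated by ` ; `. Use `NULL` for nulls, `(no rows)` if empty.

(no rows)

Scalar subquery: MAX(amount) over all transactions rows = 371.
Keep rows where amount > that value.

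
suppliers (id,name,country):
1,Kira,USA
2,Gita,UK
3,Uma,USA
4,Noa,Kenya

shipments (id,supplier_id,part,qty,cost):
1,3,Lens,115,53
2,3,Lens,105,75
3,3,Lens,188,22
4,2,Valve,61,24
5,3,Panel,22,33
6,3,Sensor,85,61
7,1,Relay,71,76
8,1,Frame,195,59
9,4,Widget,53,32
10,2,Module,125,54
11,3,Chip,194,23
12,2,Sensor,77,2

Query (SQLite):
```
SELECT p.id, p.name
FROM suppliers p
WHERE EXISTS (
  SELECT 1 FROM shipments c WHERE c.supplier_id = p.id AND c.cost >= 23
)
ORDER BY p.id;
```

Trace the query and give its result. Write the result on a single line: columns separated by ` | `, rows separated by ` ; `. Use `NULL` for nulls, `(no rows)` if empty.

1 | Kira ; 2 | Gita ; 3 | Uma ; 4 | Noa

For each suppliers row, check whether any shipments with matching supplier_id has cost >= 23.
Keep rows where that is true.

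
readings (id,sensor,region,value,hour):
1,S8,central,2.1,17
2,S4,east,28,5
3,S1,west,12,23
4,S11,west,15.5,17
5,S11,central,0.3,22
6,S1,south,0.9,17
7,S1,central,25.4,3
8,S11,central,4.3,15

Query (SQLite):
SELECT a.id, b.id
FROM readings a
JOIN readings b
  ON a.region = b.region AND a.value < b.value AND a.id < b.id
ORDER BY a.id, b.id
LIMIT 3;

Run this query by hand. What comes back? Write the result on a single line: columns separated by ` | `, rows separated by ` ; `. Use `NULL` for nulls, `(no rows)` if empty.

Pairs (a,b) with same region, a.value < b.value, a.id < b.id.
region groups: central:{1,5,7,8} east:{2} south:{6} west:{3,4}
Ordered by (a.id, b.id); first 3.

1 | 7 ; 1 | 8 ; 3 | 4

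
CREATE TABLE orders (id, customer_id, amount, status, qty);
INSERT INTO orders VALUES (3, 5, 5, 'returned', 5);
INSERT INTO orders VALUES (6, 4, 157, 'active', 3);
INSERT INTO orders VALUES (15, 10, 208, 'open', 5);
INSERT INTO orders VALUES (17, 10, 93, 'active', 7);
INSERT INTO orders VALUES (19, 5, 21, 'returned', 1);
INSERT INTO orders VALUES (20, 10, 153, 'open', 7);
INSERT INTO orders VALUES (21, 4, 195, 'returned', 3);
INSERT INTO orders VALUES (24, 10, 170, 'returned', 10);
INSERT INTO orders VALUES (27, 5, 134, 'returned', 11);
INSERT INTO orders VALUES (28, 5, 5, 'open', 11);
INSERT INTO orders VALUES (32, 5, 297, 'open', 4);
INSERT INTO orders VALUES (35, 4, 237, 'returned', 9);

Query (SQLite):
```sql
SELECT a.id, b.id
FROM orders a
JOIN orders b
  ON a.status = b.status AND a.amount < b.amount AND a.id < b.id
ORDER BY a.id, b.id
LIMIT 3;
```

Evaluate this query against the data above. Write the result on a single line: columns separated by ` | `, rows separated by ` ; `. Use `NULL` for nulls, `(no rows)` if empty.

3 | 19 ; 3 | 21 ; 3 | 24

Pairs (a,b) with same status, a.amount < b.amount, a.id < b.id.
status groups: active:{6,17} open:{15,20,28,32} returned:{3,19,21,24,27,35}
Ordered by (a.id, b.id); first 3.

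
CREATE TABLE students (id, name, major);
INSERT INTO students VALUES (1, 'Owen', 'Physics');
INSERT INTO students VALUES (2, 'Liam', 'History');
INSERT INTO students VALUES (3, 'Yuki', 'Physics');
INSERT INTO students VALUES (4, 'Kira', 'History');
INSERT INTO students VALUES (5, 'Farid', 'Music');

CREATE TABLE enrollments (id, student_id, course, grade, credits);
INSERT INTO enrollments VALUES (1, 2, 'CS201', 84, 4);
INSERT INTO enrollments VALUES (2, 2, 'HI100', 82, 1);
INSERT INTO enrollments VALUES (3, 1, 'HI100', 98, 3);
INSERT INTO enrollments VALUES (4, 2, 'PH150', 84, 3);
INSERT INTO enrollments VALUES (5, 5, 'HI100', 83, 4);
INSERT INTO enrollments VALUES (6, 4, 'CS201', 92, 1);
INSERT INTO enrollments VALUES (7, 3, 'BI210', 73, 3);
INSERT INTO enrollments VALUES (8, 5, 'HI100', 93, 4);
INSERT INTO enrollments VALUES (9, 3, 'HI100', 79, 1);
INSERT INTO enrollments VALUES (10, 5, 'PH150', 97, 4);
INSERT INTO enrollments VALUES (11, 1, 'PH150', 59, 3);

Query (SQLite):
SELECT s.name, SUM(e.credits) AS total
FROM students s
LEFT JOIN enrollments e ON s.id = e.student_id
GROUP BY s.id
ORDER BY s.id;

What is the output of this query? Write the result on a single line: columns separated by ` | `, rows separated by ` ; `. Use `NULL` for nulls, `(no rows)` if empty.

LEFT JOIN keeps every students row; unmatched ones get NULL for enrollments columns.
Group by students.id and compute SUM(e.credits). SUM over an all-NULL group is NULL.
  1: ids {3, 11} → SUM(e.credits)=6
  2: ids {1, 2, 4} → SUM(e.credits)=8
  3: ids {7, 9} → SUM(e.credits)=4
  4: ids {6} → SUM(e.credits)=1
  5: ids {5, 8, 10} → SUM(e.credits)=12

Owen | 6 ; Liam | 8 ; Yuki | 4 ; Kira | 1 ; Farid | 12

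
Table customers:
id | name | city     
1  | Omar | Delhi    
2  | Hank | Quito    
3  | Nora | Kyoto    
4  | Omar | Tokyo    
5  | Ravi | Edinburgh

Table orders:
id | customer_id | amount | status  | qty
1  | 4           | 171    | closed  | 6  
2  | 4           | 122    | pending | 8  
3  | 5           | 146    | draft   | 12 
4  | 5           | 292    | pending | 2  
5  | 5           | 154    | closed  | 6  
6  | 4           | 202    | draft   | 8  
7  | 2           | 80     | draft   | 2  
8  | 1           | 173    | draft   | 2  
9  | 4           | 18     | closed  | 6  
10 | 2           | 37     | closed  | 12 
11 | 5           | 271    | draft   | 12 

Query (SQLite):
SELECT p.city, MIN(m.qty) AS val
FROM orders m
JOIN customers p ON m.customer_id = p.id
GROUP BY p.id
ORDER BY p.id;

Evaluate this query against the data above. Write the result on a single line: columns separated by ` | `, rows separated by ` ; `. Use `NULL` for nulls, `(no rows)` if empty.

Delhi | 2 ; Quito | 2 ; Tokyo | 6 ; Edinburgh | 2

Join each orders row to its customers via customer_id.
Group joined rows by customers.id; compute MIN(m.qty) per group.
  1: ids {8} → MIN(m.qty)=2
  2: ids {7, 10} → MIN(m.qty)=2
  4: ids {1, 2, 6, 9} → MIN(m.qty)=6
  5: ids {3, 4, 5, 11} → MIN(m.qty)=2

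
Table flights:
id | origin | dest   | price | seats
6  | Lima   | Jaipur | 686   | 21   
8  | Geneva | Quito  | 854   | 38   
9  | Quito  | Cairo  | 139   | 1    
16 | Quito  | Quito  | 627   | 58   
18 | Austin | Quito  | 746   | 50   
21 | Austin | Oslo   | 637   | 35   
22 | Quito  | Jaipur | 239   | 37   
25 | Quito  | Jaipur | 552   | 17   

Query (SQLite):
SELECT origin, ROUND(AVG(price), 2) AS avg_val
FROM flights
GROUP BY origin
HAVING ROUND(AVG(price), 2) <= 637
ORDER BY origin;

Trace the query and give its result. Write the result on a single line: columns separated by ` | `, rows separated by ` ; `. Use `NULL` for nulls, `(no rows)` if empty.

Quito | 389.25

Partition flights by origin; compute ROUND(AVG(price), 2) within each group.
HAVING: keep groups where ROUND(AVG(price), 2) <= 637.
  Austin: ids {18, 21} → ROUND(AVG(price), 2)=691.5
  Geneva: ids {8} → ROUND(AVG(price), 2)=854
  Lima: ids {6} → ROUND(AVG(price), 2)=686
  Quito: ids {9, 16, 22, 25} → ROUND(AVG(price), 2)=389.25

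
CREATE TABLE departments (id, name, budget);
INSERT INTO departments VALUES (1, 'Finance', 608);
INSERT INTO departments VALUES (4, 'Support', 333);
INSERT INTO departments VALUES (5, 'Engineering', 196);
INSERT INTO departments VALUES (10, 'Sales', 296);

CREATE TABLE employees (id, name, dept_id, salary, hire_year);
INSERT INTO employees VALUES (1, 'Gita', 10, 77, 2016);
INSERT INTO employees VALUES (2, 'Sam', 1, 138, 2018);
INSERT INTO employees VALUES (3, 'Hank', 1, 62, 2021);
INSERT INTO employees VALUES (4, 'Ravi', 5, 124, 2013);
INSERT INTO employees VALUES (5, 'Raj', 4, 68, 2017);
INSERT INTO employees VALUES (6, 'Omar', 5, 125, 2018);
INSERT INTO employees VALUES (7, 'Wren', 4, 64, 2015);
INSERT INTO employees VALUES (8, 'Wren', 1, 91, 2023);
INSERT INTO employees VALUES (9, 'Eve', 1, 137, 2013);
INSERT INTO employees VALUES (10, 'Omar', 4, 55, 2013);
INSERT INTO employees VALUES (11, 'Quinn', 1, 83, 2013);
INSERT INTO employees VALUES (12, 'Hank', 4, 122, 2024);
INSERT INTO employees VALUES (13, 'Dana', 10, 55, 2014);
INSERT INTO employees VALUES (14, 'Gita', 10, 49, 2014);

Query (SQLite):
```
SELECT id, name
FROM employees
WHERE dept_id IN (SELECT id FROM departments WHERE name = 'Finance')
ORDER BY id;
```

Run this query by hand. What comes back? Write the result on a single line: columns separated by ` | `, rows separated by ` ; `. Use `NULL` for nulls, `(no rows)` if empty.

Inner query: departments.id where name = 'Finance'.
Outer: keep employees rows whose dept_id is in that set.
Inner query → {1}

2 | Sam ; 3 | Hank ; 8 | Wren ; 9 | Eve ; 11 | Quinn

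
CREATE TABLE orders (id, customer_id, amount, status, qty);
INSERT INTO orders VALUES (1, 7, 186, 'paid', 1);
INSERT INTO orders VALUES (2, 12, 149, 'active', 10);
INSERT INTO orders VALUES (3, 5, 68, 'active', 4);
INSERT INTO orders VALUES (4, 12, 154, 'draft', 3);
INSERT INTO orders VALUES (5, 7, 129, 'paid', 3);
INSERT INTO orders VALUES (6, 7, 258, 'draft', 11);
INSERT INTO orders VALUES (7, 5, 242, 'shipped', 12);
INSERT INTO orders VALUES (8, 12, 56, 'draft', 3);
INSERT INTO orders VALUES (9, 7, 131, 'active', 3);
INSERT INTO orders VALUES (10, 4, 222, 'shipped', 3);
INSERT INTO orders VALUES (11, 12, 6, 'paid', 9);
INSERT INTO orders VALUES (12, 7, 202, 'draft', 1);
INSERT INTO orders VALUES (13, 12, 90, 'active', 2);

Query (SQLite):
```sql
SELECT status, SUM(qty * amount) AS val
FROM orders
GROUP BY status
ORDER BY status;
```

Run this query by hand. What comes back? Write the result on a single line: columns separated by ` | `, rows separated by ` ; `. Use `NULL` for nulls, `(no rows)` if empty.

For each row compute qty * amount.
Group by status; take SUM of the expression per group.
  active: ids {2, 3, 9, 13} → SUM(qty * amount)=2335
  draft: ids {4, 6, 8, 12} → SUM(qty * amount)=3670
  paid: ids {1, 5, 11} → SUM(qty * amount)=627
  shipped: ids {7, 10} → SUM(qty * amount)=3570

active | 2335 ; draft | 3670 ; paid | 627 ; shipped | 3570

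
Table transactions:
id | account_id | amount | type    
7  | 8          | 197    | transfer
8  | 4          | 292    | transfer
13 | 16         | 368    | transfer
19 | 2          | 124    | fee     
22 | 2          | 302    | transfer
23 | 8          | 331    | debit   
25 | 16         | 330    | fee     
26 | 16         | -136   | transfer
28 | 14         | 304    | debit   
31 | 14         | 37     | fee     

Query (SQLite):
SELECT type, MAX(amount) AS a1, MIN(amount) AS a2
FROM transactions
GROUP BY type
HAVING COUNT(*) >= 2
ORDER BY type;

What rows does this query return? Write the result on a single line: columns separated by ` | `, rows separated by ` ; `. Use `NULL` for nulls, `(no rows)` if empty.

debit | 331 | 304 ; fee | 330 | 37 ; transfer | 368 | -136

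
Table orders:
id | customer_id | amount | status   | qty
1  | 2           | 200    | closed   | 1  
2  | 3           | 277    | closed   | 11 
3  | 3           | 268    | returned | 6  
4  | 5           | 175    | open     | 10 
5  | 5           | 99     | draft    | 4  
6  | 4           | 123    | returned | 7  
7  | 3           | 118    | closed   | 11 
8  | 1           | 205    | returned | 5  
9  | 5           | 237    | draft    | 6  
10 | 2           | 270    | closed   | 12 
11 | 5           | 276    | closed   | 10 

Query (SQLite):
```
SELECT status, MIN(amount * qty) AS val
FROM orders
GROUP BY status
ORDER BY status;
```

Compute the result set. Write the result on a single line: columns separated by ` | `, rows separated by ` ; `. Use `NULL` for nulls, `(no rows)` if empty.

closed | 200 ; draft | 396 ; open | 1750 ; returned | 861

For each row compute amount * qty.
Group by status; take MIN of the expression per group.
  closed: ids {1, 2, 7, 10, 11} → MIN(amount * qty)=200
  draft: ids {5, 9} → MIN(amount * qty)=396
  open: ids {4} → MIN(amount * qty)=1750
  returned: ids {3, 6, 8} → MIN(amount * qty)=861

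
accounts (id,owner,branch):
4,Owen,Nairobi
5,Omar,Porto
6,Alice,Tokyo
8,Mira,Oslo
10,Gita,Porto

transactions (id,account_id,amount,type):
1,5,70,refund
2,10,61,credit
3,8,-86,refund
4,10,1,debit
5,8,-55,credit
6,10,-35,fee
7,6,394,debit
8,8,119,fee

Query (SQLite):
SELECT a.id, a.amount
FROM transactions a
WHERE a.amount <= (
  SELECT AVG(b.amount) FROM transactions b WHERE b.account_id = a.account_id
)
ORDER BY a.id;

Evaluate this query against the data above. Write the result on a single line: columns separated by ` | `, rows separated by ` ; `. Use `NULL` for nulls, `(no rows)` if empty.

1 | 70 ; 3 | -86 ; 4 | 1 ; 5 | -55 ; 6 | -35 ; 7 | 394

For each transactions row a, compute AVG(amount) over rows sharing a.account_id.
Keep row a if a.amount <= that per-group AVG.
  account_id=5: AVG(amount) = 70.0
  account_id=6: AVG(amount) = 394.0
  account_id=8: AVG(amount) = -7.333333
  account_id=10: AVG(amount) = 9.0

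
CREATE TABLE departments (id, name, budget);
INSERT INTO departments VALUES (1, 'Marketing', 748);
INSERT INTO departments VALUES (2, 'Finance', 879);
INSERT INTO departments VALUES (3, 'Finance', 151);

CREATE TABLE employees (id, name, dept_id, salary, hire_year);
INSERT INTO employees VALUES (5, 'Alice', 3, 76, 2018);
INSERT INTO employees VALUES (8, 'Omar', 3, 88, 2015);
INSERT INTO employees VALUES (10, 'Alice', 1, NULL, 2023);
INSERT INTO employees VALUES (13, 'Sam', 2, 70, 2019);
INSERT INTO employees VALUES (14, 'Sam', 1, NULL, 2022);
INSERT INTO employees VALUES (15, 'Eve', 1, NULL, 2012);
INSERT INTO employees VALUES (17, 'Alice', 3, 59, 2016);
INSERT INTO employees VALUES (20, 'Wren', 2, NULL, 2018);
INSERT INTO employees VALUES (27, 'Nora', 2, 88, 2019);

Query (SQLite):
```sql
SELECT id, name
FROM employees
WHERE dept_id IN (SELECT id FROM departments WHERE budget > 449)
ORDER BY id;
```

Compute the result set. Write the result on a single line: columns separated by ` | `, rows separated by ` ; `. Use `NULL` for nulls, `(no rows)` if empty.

10 | Alice ; 13 | Sam ; 14 | Sam ; 15 | Eve ; 20 | Wren ; 27 | Nora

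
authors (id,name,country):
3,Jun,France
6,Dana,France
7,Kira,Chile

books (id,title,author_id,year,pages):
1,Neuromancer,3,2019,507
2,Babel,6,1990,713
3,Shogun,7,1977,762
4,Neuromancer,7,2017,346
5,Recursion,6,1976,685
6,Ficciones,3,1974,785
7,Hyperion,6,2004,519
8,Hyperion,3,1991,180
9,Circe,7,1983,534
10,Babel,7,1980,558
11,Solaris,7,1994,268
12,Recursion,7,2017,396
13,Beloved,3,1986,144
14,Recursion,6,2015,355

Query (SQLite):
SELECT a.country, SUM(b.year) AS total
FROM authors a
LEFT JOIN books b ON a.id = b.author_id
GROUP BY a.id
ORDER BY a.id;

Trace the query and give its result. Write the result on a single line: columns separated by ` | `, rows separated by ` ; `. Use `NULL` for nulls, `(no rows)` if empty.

LEFT JOIN keeps every authors row; unmatched ones get NULL for books columns.
Group by authors.id and compute SUM(b.year). SUM over an all-NULL group is NULL.
  3: ids {1, 6, 8, 13} → SUM(b.year)=7970
  6: ids {2, 5, 7, 14} → SUM(b.year)=7985
  7: ids {3, 4, 9, 10, 11, 12} → SUM(b.year)=11968

France | 7970 ; France | 7985 ; Chile | 11968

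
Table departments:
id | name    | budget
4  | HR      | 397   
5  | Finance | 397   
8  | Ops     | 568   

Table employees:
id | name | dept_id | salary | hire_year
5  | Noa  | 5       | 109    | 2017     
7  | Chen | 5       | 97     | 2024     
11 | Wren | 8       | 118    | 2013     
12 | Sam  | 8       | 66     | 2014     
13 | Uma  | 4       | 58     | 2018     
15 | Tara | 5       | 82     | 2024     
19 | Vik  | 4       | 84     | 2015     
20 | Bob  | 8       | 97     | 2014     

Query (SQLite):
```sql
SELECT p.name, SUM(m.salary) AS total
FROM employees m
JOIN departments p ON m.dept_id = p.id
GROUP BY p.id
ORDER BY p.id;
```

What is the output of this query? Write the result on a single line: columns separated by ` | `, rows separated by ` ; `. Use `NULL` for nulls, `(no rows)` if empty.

Join each employees row to its departments via dept_id.
Group joined rows by departments.id; compute SUM(m.salary) per group.
  4: ids {13, 19} → SUM(m.salary)=142
  5: ids {5, 7, 15} → SUM(m.salary)=288
  8: ids {11, 12, 20} → SUM(m.salary)=281

HR | 142 ; Finance | 288 ; Ops | 281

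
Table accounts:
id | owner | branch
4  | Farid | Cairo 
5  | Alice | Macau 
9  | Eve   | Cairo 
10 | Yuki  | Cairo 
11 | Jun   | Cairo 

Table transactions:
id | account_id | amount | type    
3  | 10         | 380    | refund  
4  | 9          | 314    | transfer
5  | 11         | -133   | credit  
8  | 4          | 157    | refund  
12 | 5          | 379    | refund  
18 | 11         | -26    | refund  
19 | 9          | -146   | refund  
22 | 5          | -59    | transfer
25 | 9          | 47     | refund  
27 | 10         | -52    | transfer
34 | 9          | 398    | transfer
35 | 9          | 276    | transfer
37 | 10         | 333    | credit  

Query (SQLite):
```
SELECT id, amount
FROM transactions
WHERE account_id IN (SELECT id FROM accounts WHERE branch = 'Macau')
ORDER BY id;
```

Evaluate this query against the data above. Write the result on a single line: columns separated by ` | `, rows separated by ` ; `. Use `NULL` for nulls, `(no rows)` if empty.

12 | 379 ; 22 | -59

Inner query: accounts.id where branch = 'Macau'.
Outer: keep transactions rows whose account_id is in that set.
Inner query → {5}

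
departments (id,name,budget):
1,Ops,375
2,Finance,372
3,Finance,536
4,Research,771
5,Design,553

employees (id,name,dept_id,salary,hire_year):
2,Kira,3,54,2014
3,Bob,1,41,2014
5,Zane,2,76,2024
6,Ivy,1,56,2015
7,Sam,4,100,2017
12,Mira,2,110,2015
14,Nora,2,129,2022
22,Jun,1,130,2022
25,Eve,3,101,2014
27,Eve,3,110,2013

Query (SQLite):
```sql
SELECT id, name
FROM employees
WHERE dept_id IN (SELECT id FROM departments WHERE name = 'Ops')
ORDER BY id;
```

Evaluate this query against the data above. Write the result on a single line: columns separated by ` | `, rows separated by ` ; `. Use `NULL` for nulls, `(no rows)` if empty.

Inner query: departments.id where name = 'Ops'.
Outer: keep employees rows whose dept_id is in that set.
Inner query → {1}

3 | Bob ; 6 | Ivy ; 22 | Jun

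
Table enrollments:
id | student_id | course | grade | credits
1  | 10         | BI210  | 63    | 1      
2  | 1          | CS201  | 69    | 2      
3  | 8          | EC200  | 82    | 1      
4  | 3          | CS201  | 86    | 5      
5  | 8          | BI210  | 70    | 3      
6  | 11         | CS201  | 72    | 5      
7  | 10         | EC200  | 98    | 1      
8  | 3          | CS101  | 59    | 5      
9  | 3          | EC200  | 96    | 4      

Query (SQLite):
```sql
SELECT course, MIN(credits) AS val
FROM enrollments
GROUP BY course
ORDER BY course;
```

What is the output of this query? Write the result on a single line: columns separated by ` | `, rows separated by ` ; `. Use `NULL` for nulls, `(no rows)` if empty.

Partition enrollments by course; compute MIN(credits) within each group.
  BI210: ids {1, 5} → MIN(credits)=1
  CS101: ids {8} → MIN(credits)=5
  CS201: ids {2, 4, 6} → MIN(credits)=2
  EC200: ids {3, 7, 9} → MIN(credits)=1

BI210 | 1 ; CS101 | 5 ; CS201 | 2 ; EC200 | 1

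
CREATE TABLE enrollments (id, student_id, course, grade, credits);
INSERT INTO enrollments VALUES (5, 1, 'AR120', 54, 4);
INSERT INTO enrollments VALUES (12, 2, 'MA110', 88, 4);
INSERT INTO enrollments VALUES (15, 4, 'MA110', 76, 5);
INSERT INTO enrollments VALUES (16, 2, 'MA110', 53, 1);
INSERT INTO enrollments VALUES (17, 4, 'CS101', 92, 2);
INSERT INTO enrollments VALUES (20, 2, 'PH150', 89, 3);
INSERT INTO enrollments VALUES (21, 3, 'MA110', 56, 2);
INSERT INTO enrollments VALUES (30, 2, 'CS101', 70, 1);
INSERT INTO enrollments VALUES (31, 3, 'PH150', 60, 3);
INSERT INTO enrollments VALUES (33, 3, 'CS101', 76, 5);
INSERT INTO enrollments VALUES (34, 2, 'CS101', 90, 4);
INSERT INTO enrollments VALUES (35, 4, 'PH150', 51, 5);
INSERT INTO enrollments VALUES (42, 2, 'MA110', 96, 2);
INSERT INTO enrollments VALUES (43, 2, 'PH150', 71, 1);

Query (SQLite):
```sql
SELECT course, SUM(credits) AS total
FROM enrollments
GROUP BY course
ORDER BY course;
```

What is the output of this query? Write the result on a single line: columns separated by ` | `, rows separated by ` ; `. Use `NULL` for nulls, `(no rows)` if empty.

AR120 | 4 ; CS101 | 12 ; MA110 | 14 ; PH150 | 12

Partition enrollments by course; compute SUM(credits) within each group.
  AR120: ids {5} → SUM(credits)=4
  CS101: ids {17, 30, 33, 34} → SUM(credits)=12
  MA110: ids {12, 15, 16, 21, 42} → SUM(credits)=14
  PH150: ids {20, 31, 35, 43} → SUM(credits)=12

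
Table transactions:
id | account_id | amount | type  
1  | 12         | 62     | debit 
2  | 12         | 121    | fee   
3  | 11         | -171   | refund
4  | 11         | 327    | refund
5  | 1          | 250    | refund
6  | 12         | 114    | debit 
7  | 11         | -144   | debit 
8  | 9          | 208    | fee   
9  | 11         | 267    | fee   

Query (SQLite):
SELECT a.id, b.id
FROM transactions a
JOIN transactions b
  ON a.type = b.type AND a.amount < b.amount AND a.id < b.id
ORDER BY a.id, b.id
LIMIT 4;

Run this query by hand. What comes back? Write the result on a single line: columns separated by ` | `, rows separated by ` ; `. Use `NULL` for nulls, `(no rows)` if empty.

1 | 6 ; 2 | 8 ; 2 | 9 ; 3 | 4

Pairs (a,b) with same type, a.amount < b.amount, a.id < b.id.
type groups: debit:{1,6,7} fee:{2,8,9} refund:{3,4,5}
Ordered by (a.id, b.id); first 4.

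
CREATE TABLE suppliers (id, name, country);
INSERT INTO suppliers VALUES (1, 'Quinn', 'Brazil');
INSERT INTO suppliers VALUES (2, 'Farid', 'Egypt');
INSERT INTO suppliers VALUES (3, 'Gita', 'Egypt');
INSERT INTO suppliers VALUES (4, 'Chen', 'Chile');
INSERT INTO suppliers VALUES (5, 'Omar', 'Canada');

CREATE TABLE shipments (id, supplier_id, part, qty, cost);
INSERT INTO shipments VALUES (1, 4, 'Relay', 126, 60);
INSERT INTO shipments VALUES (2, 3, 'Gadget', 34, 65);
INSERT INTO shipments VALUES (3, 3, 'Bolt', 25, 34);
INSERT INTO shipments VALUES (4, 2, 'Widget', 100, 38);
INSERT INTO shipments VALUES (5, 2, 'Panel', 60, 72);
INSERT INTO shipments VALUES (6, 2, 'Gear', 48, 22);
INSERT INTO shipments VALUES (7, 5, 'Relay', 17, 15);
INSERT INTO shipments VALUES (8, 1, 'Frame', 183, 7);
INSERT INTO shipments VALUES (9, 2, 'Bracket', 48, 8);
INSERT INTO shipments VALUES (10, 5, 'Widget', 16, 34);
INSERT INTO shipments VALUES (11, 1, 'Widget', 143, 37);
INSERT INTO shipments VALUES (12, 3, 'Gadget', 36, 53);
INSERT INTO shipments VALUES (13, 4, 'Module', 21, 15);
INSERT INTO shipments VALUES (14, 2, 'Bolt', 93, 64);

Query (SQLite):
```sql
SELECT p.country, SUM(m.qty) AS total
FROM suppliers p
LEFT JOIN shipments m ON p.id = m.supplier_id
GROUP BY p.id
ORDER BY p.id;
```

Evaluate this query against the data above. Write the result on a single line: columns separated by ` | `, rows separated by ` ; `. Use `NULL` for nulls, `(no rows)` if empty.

Brazil | 326 ; Egypt | 349 ; Egypt | 95 ; Chile | 147 ; Canada | 33

LEFT JOIN keeps every suppliers row; unmatched ones get NULL for shipments columns.
Group by suppliers.id and compute SUM(m.qty). SUM over an all-NULL group is NULL.
  1: ids {8, 11} → SUM(m.qty)=326
  2: ids {4, 5, 6, 9, 14} → SUM(m.qty)=349
  3: ids {2, 3, 12} → SUM(m.qty)=95
  4: ids {1, 13} → SUM(m.qty)=147
  5: ids {7, 10} → SUM(m.qty)=33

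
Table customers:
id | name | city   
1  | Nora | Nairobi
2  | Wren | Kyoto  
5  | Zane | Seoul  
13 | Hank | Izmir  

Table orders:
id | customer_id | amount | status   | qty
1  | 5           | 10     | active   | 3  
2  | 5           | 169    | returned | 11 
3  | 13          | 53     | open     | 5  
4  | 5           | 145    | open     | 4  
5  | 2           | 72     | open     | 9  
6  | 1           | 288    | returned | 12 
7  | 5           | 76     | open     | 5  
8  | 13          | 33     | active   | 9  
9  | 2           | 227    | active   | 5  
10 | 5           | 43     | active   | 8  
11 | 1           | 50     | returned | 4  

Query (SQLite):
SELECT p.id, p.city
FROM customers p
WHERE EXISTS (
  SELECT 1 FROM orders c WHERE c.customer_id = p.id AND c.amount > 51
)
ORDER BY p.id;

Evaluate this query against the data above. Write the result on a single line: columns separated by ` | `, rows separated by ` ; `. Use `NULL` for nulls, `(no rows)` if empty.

1 | Nairobi ; 2 | Kyoto ; 5 | Seoul ; 13 | Izmir

For each customers row, check whether any orders with matching customer_id has amount > 51.
Keep rows where that is true.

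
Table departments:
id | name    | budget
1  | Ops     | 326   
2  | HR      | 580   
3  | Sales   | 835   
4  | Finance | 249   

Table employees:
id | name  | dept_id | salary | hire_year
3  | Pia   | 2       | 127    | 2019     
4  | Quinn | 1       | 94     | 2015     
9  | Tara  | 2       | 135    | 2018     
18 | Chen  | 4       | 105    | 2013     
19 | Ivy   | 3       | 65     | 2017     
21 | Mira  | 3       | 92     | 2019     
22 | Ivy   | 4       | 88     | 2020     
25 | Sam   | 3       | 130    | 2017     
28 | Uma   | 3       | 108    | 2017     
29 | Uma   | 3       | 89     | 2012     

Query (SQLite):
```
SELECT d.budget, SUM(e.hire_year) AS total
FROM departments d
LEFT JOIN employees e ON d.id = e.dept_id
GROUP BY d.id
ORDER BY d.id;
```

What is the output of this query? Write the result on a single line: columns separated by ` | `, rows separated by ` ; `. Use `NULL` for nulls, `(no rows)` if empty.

326 | 2015 ; 580 | 4037 ; 835 | 10082 ; 249 | 4033

LEFT JOIN keeps every departments row; unmatched ones get NULL for employees columns.
Group by departments.id and compute SUM(e.hire_year). SUM over an all-NULL group is NULL.
  1: ids {4} → SUM(e.hire_year)=2015
  2: ids {3, 9} → SUM(e.hire_year)=4037
  3: ids {19, 21, 25, 28, 29} → SUM(e.hire_year)=10082
  4: ids {18, 22} → SUM(e.hire_year)=4033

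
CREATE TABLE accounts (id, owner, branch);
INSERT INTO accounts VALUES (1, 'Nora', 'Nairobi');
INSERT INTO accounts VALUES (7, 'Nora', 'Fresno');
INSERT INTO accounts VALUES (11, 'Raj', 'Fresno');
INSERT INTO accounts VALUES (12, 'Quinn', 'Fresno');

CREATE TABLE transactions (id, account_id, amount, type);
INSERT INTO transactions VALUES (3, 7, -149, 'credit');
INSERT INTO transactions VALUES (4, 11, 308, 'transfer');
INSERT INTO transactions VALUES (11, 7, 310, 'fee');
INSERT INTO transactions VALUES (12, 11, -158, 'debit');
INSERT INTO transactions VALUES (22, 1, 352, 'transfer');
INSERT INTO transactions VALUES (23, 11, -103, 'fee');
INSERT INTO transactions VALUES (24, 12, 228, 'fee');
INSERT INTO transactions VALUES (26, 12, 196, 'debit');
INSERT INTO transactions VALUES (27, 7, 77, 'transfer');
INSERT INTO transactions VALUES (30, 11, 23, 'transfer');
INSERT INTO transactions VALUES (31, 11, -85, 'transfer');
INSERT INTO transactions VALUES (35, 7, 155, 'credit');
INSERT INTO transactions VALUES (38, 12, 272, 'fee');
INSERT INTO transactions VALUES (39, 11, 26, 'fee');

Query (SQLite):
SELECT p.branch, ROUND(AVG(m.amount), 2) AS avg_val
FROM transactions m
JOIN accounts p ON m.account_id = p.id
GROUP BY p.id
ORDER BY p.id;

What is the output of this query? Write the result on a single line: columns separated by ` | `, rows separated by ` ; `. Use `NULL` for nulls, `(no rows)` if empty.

Nairobi | 352 ; Fresno | 98.25 ; Fresno | 1.83 ; Fresno | 232

Join each transactions row to its accounts via account_id.
Group joined rows by accounts.id; compute ROUND(AVG(m.amount), 2) per group.
  1: ids {22} → ROUND(AVG(m.amount), 2)=352
  7: ids {3, 11, 27, 35} → ROUND(AVG(m.amount), 2)=98.25
  11: ids {4, 12, 23, 30, 31, 39} → ROUND(AVG(m.amount), 2)=1.83
  12: ids {24, 26, 38} → ROUND(AVG(m.amount), 2)=232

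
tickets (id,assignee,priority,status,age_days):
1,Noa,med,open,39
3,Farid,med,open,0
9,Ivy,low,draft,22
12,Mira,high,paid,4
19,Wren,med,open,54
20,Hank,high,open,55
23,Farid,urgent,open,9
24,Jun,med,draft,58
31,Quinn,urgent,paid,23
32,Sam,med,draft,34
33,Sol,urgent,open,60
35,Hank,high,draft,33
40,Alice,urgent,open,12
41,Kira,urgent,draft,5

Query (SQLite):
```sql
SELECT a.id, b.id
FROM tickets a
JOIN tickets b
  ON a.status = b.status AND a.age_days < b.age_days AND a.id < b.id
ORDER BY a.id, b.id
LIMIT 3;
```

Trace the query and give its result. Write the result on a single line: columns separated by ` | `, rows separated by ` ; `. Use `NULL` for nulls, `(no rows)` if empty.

Pairs (a,b) with same status, a.age_days < b.age_days, a.id < b.id.
status groups: draft:{9,24,32,35,41} open:{1,3,19,20,23,33,40} paid:{12,31}
Ordered by (a.id, b.id); first 3.

1 | 19 ; 1 | 20 ; 1 | 33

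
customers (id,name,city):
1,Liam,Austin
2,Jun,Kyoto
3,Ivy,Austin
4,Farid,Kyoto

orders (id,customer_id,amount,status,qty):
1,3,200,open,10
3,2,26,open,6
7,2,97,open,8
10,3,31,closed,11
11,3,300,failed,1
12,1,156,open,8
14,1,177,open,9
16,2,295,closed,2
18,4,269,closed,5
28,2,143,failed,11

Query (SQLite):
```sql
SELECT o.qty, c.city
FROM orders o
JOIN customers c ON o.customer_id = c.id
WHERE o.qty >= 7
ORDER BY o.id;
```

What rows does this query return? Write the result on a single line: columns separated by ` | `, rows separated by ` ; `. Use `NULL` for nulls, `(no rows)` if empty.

Each orders row matches the customers row where customer_id = customers.id.
Then keep rows with o.qty >= 7.

10 | Austin ; 8 | Kyoto ; 11 | Austin ; 8 | Austin ; 9 | Austin ; 11 | Kyoto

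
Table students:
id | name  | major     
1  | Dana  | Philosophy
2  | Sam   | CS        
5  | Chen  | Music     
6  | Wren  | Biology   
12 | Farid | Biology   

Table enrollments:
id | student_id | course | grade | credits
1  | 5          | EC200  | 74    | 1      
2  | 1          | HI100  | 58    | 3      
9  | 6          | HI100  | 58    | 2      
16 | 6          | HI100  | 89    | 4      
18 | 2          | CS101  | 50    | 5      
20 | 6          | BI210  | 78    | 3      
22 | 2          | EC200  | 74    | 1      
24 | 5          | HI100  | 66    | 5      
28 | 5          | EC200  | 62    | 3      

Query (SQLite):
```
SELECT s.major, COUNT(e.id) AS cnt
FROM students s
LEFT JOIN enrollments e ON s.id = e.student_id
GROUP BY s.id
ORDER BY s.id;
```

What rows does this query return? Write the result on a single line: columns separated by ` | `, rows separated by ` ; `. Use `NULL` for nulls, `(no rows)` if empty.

Philosophy | 1 ; CS | 2 ; Music | 3 ; Biology | 3 ; Biology | 0

LEFT JOIN keeps every students row; unmatched ones get NULL for enrollments columns.
Group by students.id and compute COUNT(e.id). COUNT(col) of an all-NULL group is 0.
  1: ids {2} → COUNT(e.id)=1
  2: ids {18, 22} → COUNT(e.id)=2
  5: ids {1, 24, 28} → COUNT(e.id)=3
  6: ids {9, 16, 20} → COUNT(e.id)=3
  12: ids {—} → COUNT(e.id)=0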